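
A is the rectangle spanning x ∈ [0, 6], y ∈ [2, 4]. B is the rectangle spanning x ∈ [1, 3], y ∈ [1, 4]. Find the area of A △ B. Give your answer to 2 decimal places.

|A∩B|: x∈[1,3], y∈[2,4] → 2·2 = 4.
|A △ B| = |A| + |B| − 2·|A∩B| = 12 + 6 − 8 = 10.00.

10.00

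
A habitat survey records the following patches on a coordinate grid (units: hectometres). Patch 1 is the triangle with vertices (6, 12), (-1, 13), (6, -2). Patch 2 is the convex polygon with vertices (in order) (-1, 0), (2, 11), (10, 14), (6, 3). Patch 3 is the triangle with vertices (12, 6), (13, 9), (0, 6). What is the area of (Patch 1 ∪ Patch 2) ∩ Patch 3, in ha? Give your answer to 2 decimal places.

The region (Patch 1 ∪ Patch 2) ∩ Patch 3 is the polygon with vertices (7.091,6), (0.636,6), (0.679,6.157), (7.74,7.786).
By the shoelace formula its area is 6.28.

6.28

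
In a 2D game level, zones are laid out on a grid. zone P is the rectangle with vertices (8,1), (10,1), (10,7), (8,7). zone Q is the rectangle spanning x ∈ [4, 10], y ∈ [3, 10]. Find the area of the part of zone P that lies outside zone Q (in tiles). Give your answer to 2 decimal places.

|zone P∩zone Q|: x∈[8,10], y∈[3,7] → 2·4 = 8.
|zone P| = 12.
|zone P ∖ zone Q| = |zone P| − |zone P∩zone Q| = 12 − 8 = 4.00.

4.00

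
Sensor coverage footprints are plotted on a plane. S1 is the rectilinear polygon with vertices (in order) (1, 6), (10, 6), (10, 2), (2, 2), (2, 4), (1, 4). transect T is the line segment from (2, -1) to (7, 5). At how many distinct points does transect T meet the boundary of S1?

The segment meets the boundary at (4.5,2).

1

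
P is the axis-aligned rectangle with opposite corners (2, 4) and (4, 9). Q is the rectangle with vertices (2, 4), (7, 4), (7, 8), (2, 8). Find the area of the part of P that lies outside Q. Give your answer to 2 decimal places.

2.00

|P∩Q|: x∈[2,4], y∈[4,8] → 2·4 = 8.
|P| = 10.
|P ∖ Q| = |P| − |P∩Q| = 10 − 8 = 2.00.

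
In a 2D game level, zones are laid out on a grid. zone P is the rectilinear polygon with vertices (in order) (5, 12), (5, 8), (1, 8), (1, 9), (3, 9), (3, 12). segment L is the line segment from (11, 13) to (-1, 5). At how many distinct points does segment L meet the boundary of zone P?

The segment meets the boundary at (3.5,8), (5,9).

2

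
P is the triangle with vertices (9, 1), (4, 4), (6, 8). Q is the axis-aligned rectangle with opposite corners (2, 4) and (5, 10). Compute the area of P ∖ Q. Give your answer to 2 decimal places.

12.00

|P| = 13, |P∩Q| = 1.
|P ∖ Q| = |P| − |P∩Q| = 13 − 1 = 12.00.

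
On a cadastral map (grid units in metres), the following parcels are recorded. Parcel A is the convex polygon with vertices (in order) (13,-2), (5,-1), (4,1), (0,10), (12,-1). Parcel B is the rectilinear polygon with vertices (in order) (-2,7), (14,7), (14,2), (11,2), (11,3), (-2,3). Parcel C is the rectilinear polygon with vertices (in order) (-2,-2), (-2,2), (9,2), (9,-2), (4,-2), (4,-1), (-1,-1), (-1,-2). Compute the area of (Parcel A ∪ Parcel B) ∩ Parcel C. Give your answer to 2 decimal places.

15.19

The region (Parcel A ∪ Parcel B) ∩ Parcel C is the polygon with vertices (4,1), (3.556,2), (8.727,2), (9,1.75), (9,-1.5), (5,-1).
By the shoelace formula its area is 15.19.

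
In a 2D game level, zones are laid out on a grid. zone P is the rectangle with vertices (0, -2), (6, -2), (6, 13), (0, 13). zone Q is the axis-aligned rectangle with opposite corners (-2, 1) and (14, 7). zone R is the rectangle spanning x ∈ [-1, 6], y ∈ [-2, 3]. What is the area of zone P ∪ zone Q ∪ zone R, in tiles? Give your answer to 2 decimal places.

153.00

By inclusion–exclusion:
Individual areas: |zone P| = 90, |zone Q| = 96, |zone R| = 35.
|zone P∩zone Q|: x∈[0,6], y∈[1,7] → 6·6 = 36.
|zone P∩zone R|: x∈[0,6], y∈[-2,3] → 6·5 = 30.
|zone Q∩zone R|: x∈[-1,6], y∈[1,3] → 7·2 = 14.
|zone P∩zone Q∩zone R| = 12.
|zone P ∪ zone Q ∪ zone R| = 221 − 80 + 12 = 153.00.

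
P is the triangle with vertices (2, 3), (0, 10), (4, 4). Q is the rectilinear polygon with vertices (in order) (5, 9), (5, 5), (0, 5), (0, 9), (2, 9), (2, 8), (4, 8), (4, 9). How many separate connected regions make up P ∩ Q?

P ∩ Q is a single connected region.

1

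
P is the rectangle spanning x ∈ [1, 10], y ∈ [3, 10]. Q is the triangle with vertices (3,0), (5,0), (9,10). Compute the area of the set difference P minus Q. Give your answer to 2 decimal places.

|P| = 63, |P∩Q| = 4.9.
|P ∖ Q| = |P| − |P∩Q| = 63 − 4.9 = 58.10.

58.10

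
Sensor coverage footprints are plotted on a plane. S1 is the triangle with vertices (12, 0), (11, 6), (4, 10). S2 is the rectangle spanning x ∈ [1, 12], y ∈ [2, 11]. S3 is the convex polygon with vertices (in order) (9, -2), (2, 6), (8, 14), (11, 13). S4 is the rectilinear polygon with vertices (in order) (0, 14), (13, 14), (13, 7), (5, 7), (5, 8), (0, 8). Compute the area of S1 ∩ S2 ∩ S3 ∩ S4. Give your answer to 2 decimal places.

4.15

The intersection is the polygon with vertices (4.516,9.355), (4.7,9.6), (9.25,7), (6.4,7).
By the shoelace formula its area is 4.15.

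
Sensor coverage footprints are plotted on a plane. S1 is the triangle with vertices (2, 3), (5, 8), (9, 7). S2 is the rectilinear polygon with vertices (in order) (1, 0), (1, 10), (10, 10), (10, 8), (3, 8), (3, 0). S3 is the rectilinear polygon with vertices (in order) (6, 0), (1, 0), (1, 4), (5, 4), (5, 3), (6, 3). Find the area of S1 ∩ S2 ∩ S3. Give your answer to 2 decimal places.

0.41

The intersection is the polygon with vertices (3,3.571), (2,3), (2.6,4), (3,4).
By the shoelace formula its area is 0.41.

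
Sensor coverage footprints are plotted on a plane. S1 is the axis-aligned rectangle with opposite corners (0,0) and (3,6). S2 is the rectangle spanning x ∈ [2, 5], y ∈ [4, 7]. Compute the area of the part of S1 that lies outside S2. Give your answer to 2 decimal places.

16.00

|S1∩S2|: x∈[2,3], y∈[4,6] → 1·2 = 2.
|S1| = 18.
|S1 ∖ S2| = |S1| − |S1∩S2| = 18 − 2 = 16.00.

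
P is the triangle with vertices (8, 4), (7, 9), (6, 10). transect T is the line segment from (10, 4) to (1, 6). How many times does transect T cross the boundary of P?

The segment meets the boundary at (7.84,4.48), (7.907,4.465).

2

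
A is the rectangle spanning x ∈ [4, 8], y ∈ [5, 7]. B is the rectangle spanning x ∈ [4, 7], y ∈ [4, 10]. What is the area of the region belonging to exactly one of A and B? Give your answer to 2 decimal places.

14.00

|A∩B|: x∈[4,7], y∈[5,7] → 3·2 = 6.
|A △ B| = |A| + |B| − 2·|A∩B| = 8 + 18 − 12 = 14.00.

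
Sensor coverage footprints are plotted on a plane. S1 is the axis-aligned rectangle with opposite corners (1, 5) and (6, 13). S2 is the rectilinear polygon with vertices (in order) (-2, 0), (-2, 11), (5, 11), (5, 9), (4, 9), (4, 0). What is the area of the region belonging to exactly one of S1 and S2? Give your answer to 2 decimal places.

68.00

|S1| = 40, |S2| = 68, |S1∩S2| = 20.
|S1 △ S2| = |S1| + |S2| − 2·|S1∩S2| = 40 + 68 − 40 = 68.00.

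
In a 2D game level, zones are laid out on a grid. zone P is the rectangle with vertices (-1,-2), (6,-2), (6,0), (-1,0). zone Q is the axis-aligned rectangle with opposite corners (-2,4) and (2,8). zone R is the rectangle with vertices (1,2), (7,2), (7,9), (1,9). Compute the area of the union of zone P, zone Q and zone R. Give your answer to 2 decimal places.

68.00

By inclusion–exclusion:
Individual areas: |zone P| = 14, |zone Q| = 16, |zone R| = 42.
|zone P∩zone Q| = 0 (no overlap).
|zone P∩zone R| = 0 (no overlap).
|zone Q∩zone R|: x∈[1,2], y∈[4,8] → 1·4 = 4.
|zone P∩zone Q∩zone R| = 0.
|zone P ∪ zone Q ∪ zone R| = 72 − 4 + 0 = 68.00.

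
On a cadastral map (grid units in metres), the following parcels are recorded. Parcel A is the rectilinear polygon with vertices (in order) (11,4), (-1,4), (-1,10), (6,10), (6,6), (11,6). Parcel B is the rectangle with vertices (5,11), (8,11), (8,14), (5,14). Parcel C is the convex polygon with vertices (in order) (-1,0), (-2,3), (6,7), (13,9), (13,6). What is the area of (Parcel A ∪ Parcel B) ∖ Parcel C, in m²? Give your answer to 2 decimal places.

|Parcel A ∪ Parcel B| = 61.
|(Parcel A ∪ Parcel B) ∩ Parcel C| = 17.4762.
|(Parcel A ∪ Parcel B) ∖ Parcel C| = 61 − 17.4762 = 43.52.

43.52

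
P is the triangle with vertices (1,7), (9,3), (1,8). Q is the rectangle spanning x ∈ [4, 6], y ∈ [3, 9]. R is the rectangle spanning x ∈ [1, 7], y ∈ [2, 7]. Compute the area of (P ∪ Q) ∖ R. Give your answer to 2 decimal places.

5.05

|P ∪ Q| = 15.
|(P ∪ Q) ∩ R| = 9.95.
|(P ∪ Q) ∖ R| = 15 − 9.95 = 5.05.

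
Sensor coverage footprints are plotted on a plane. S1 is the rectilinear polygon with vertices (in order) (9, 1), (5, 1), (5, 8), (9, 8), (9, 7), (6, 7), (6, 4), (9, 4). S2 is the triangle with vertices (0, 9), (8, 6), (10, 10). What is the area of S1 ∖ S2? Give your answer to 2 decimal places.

|S1| = 19, |S1∩S2| = 3.8125.
|S1 ∖ S2| = |S1| − |S1∩S2| = 19 − 3.8125 = 15.19.

15.19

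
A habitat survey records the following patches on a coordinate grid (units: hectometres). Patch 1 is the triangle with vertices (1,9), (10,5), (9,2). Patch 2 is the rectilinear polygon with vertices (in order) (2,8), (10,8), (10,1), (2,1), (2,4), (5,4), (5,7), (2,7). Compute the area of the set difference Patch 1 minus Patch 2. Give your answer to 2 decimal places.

|Patch 1| = 15.5, |Patch 1∩Patch 2| = 13.6607.
|Patch 1 ∖ Patch 2| = |Patch 1| − |Patch 1∩Patch 2| = 15.5 − 13.6607 = 1.84.

1.84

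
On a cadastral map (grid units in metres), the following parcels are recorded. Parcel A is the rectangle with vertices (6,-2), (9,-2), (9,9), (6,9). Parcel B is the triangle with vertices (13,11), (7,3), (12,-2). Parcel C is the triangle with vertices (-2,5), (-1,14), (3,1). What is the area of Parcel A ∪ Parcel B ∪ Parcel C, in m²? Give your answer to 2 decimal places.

87.83

By inclusion–exclusion:
Individual areas: |Parcel A| = 33, |Parcel B| = 35, |Parcel C| = 24.5.
|Parcel A∩Parcel B| = 4.6667.
|Parcel A∩Parcel C| = 0.
|Parcel B∩Parcel C| = 0.
|Parcel A∩Parcel B∩Parcel C| = 0.
|Parcel A ∪ Parcel B ∪ Parcel C| = 92.5 − 4.6667 + 0 = 87.83.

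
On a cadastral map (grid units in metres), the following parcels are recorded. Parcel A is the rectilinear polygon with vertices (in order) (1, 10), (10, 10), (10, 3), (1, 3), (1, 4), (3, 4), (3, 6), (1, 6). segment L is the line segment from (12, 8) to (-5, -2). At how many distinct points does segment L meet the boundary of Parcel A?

2

The segment meets the boundary at (3.5,3), (10,6.824).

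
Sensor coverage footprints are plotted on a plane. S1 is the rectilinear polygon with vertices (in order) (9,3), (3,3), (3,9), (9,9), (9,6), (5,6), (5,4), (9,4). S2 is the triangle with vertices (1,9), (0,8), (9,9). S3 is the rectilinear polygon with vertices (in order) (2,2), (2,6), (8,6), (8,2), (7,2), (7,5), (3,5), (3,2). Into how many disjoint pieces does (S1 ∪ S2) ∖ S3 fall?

(S1 ∪ S2) ∖ S3 splits into 3 disjoint pieces (area 6, area 20, area 1).

3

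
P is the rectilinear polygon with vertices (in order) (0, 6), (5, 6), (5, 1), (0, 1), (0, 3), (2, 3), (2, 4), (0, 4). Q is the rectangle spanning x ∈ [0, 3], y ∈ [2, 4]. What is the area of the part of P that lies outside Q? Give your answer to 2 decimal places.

|P| = 23, |P∩Q| = 4.
|P ∖ Q| = |P| − |P∩Q| = 23 − 4 = 19.00.

19.00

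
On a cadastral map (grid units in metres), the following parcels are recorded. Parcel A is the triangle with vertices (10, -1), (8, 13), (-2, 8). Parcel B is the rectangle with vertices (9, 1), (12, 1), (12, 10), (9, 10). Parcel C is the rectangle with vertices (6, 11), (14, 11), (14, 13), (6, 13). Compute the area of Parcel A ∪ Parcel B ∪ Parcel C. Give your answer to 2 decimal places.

By inclusion–exclusion:
Individual areas: |Parcel A| = 75, |Parcel B| = 27, |Parcel C| = 16.
|Parcel A∩Parcel B| = 1.7857.
|Parcel A∩Parcel C| = 3.2857.
|Parcel B∩Parcel C| = 0 (no overlap).
|Parcel A∩Parcel B∩Parcel C| = 0.
|Parcel A ∪ Parcel B ∪ Parcel C| = 118 − 5.0714 + 0 = 112.93.

112.93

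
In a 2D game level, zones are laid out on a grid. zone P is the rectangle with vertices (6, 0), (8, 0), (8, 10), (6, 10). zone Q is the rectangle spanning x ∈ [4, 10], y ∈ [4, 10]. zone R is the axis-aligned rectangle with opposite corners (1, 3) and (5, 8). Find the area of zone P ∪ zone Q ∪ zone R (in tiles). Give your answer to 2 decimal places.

60.00

By inclusion–exclusion:
Individual areas: |zone P| = 20, |zone Q| = 36, |zone R| = 20.
|zone P∩zone Q|: x∈[6,8], y∈[4,10] → 2·6 = 12.
|zone P∩zone R| = 0 (no overlap).
|zone Q∩zone R|: x∈[4,5], y∈[4,8] → 1·4 = 4.
|zone P∩zone Q∩zone R| = 0.
|zone P ∪ zone Q ∪ zone R| = 76 − 16 + 0 = 60.00.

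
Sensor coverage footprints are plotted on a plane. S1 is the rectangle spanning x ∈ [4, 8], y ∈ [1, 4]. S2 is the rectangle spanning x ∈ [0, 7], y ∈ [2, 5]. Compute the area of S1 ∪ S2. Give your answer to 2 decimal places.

By inclusion–exclusion:
Individual areas: |S1| = 12, |S2| = 21.
|S1∩S2|: x∈[4,7], y∈[2,4] → 3·2 = 6.
|S1 ∪ S2| = 33 − 6 = 27.00.

27.00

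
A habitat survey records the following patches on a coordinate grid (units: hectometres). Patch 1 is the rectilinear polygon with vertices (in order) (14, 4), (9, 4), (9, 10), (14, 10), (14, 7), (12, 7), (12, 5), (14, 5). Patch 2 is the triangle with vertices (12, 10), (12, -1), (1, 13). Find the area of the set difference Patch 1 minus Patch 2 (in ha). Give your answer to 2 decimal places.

8.00

|Patch 1| = 26, |Patch 1∩Patch 2| = 18.
|Patch 1 ∖ Patch 2| = |Patch 1| − |Patch 1∩Patch 2| = 26 − 18 = 8.00.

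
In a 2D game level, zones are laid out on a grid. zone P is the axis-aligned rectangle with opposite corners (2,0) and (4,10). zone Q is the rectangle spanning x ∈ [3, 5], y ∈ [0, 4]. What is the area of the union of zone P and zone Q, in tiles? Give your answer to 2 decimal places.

By inclusion–exclusion:
Individual areas: |zone P| = 20, |zone Q| = 8.
|zone P∩zone Q|: x∈[3,4], y∈[0,4] → 1·4 = 4.
|zone P ∪ zone Q| = 28 − 4 = 24.00.

24.00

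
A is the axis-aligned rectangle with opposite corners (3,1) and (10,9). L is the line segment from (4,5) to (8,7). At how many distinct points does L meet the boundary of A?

The segment lies entirely inside A and never meets its boundary.

0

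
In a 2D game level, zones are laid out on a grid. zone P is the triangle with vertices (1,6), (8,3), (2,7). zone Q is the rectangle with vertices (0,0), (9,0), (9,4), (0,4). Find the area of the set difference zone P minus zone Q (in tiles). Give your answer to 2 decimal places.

4.58

|zone P| = 5, |zone P∩zone Q| = 0.4167.
|zone P ∖ zone Q| = |zone P| − |zone P∩zone Q| = 5 − 0.4167 = 4.58.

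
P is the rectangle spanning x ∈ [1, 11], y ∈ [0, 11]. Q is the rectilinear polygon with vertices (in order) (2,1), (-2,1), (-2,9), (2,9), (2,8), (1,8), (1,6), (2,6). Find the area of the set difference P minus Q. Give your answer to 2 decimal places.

104.00

|P| = 110, |P∩Q| = 6.
|P ∖ Q| = |P| − |P∩Q| = 110 − 6 = 104.00.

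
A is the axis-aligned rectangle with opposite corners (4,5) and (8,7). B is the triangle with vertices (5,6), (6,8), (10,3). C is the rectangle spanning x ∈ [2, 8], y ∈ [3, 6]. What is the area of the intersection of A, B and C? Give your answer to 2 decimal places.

2.07

The intersection is the polygon with vertices (6.667,5), (5,6), (7.6,6), (8,5.5), (8,5).
By the shoelace formula its area is 2.07.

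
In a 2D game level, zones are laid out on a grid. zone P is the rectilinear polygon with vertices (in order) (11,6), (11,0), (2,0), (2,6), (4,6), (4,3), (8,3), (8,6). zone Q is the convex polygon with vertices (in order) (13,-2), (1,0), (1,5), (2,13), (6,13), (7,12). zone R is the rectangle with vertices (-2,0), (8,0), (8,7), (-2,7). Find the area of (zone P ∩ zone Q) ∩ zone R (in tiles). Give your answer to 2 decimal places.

|zone P ∩ zone Q| = 39.619.
|(zone P ∩ zone Q) ∩ zone R| = 24.00.

24.00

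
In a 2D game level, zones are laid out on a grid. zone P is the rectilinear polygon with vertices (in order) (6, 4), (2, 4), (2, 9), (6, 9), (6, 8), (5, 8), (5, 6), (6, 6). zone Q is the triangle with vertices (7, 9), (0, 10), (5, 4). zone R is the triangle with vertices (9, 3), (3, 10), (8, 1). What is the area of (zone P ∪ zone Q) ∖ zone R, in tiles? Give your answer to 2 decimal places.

|zone P ∪ zone Q| = 25.1.
|(zone P ∪ zone Q) ∩ zone R| = 2.7657.
|(zone P ∪ zone Q) ∖ zone R| = 25.1 − 2.7657 = 22.33.

22.33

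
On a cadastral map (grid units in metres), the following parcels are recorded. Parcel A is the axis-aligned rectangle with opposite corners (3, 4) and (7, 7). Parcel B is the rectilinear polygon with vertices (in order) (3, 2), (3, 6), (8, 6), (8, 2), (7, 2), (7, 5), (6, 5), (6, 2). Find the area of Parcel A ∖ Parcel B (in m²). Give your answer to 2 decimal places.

5.00

|Parcel A| = 12, |Parcel A∩Parcel B| = 7.
|Parcel A ∖ Parcel B| = |Parcel A| − |Parcel A∩Parcel B| = 12 − 7 = 5.00.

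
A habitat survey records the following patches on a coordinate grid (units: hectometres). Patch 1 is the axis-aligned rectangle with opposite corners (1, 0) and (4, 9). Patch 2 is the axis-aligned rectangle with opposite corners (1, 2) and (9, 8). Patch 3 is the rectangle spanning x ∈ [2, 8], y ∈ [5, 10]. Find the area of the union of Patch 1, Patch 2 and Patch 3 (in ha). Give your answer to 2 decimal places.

By inclusion–exclusion:
Individual areas: |Patch 1| = 27, |Patch 2| = 48, |Patch 3| = 30.
|Patch 1∩Patch 2|: x∈[1,4], y∈[2,8] → 3·6 = 18.
|Patch 1∩Patch 3|: x∈[2,4], y∈[5,9] → 2·4 = 8.
|Patch 2∩Patch 3|: x∈[2,8], y∈[5,8] → 6·3 = 18.
|Patch 1∩Patch 2∩Patch 3| = 6.
|Patch 1 ∪ Patch 2 ∪ Patch 3| = 105 − 44 + 6 = 67.00.

67.00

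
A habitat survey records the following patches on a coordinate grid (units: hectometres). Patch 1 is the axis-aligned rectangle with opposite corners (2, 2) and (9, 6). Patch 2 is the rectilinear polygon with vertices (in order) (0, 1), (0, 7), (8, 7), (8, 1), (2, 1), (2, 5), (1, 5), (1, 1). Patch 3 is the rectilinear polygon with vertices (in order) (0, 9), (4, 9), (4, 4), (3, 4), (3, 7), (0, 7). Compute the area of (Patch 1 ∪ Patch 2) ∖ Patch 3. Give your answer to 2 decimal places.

|Patch 1 ∪ Patch 2| = 48.
|(Patch 1 ∪ Patch 2) ∩ Patch 3| = 3.
|(Patch 1 ∪ Patch 2) ∖ Patch 3| = 48 − 3 = 45.00.

45.00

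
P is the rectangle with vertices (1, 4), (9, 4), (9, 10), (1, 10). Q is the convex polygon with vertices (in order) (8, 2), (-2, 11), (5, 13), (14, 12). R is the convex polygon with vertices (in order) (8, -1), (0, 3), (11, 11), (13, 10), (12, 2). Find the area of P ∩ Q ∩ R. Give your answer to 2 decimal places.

The intersection is the polygon with vertices (9,4), (5.778,4), (3.81,5.771), (9,9.546).
By the shoelace formula its area is 17.24.

17.24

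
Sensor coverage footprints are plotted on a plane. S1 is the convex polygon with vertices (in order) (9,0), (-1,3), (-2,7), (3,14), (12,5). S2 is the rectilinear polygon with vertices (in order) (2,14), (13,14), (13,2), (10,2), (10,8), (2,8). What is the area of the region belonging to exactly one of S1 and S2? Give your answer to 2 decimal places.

|S1| = 110.5, |S2| = 84, |S1∩S2| = 28.6.
|S1 △ S2| = |S1| + |S2| − 2·|S1∩S2| = 110.5 + 84 − 57.2 = 137.30.

137.30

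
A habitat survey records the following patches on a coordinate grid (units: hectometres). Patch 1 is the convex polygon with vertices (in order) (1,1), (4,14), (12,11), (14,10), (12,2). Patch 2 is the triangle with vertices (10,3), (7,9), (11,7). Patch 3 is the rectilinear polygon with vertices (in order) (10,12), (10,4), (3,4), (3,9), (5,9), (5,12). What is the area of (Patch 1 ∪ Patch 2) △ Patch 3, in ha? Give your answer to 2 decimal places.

65.17

|Patch 1 ∪ Patch 2| = 115.
|(Patch 1 ∪ Patch 2) ∩ Patch 3| = 49.9167.
|(Patch 1 ∪ Patch 2) △ Patch 3| = 115 + 50 − 99.8333 = 65.17.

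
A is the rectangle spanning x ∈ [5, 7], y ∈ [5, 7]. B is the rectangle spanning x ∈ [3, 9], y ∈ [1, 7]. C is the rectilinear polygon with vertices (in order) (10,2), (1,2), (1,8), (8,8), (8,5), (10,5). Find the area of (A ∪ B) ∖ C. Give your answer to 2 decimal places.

8.00

|A ∪ B| = 36.
|(A ∪ B) ∩ C| = 28.
|(A ∪ B) ∖ C| = 36 − 28 = 8.00.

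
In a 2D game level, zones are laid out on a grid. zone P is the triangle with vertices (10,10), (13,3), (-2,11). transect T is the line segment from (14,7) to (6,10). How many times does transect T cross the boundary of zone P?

The segment meets the boundary at (10.766,8.213).

1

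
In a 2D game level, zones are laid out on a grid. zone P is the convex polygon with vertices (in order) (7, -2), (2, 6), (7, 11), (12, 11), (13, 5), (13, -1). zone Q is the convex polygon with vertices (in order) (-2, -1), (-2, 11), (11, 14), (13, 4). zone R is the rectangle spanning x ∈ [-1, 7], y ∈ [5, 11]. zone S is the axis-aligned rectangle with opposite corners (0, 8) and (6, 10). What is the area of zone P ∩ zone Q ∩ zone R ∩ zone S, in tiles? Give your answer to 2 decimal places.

2.00

The intersection is the polygon with vertices (6,10), (6,8), (4,8).
By the shoelace formula its area is 2.00.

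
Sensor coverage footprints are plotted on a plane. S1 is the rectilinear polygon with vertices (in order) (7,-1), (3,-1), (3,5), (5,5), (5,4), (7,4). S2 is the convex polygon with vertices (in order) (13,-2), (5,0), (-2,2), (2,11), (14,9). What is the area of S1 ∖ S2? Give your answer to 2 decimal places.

4.07

|S1| = 22, |S1∩S2| = 17.9286.
|S1 ∖ S2| = |S1| − |S1∩S2| = 22 − 17.9286 = 4.07.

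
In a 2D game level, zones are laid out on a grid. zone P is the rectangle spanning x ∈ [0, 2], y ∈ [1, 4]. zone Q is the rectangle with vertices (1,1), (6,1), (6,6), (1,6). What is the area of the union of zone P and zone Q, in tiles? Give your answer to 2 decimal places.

28.00

By inclusion–exclusion:
Individual areas: |zone P| = 6, |zone Q| = 25.
|zone P∩zone Q|: x∈[1,2], y∈[1,4] → 1·3 = 3.
|zone P ∪ zone Q| = 31 − 3 = 28.00.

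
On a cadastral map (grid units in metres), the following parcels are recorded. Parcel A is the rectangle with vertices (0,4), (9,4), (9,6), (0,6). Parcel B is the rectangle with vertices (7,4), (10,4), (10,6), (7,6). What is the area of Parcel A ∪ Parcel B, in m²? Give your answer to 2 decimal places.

By inclusion–exclusion:
Individual areas: |Parcel A| = 18, |Parcel B| = 6.
|Parcel A∩Parcel B|: x∈[7,9], y∈[4,6] → 2·2 = 4.
|Parcel A ∪ Parcel B| = 24 − 4 = 20.00.

20.00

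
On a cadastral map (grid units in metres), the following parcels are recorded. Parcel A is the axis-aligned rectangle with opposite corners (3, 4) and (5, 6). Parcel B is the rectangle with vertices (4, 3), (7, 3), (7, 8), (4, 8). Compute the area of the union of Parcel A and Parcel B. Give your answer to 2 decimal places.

By inclusion–exclusion:
Individual areas: |Parcel A| = 4, |Parcel B| = 15.
|Parcel A∩Parcel B|: x∈[4,5], y∈[4,6] → 1·2 = 2.
|Parcel A ∪ Parcel B| = 19 − 2 = 17.00.

17.00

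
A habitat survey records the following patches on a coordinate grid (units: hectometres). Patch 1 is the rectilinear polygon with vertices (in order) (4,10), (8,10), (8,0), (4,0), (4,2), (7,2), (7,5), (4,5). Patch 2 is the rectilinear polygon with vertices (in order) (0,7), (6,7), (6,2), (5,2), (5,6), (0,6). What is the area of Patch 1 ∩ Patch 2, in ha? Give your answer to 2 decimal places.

3.00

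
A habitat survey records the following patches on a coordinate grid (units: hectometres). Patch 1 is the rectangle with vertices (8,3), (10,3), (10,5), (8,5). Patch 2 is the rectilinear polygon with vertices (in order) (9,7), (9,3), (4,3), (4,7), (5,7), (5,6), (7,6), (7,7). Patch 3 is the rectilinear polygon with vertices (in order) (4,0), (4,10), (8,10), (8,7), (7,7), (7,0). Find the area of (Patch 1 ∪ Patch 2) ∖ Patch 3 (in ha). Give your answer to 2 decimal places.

|Patch 1 ∪ Patch 2| = 20.
|(Patch 1 ∪ Patch 2) ∩ Patch 3| = 10.
|(Patch 1 ∪ Patch 2) ∖ Patch 3| = 20 − 10 = 10.00.

10.00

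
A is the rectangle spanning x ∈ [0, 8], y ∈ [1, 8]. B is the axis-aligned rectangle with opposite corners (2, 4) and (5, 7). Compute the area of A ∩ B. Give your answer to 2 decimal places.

9.00

|A∩B|: x∈[2,5], y∈[4,7] → 3·3 = 9.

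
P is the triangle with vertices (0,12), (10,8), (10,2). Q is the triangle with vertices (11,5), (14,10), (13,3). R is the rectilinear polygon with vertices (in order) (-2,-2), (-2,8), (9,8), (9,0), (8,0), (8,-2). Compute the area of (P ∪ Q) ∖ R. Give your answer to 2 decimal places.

|P ∪ Q| = 38.
|(P ∪ Q) ∩ R| = 12.5.
|(P ∪ Q) ∖ R| = 38 − 12.5 = 25.50.

25.50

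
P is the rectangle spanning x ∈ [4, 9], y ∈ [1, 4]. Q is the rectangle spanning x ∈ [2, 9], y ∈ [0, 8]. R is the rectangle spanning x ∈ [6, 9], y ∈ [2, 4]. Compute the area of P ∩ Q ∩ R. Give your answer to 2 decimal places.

The intersection is the polygon with vertices (9,4), (9,2), (6,2), (6,4).
By the shoelace formula its area is 6.00.

6.00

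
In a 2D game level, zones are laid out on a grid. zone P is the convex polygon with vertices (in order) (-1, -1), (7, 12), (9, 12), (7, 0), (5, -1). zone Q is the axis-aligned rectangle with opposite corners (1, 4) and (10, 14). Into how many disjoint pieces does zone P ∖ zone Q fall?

zone P ∖ zone Q is a single connected region.

1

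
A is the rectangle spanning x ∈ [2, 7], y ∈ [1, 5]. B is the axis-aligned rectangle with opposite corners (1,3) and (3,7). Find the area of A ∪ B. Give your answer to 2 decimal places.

26.00

By inclusion–exclusion:
Individual areas: |A| = 20, |B| = 8.
|A∩B|: x∈[2,3], y∈[3,5] → 1·2 = 2.
|A ∪ B| = 28 − 2 = 26.00.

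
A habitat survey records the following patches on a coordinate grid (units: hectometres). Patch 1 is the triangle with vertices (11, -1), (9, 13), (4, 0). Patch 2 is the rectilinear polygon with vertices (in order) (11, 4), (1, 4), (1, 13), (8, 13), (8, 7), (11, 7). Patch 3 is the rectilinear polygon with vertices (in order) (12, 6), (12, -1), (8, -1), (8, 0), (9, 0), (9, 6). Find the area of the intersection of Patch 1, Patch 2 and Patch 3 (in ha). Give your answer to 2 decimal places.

The intersection is the polygon with vertices (9,4), (9,6), (10,6), (10.286,4).
By the shoelace formula its area is 2.29.

2.29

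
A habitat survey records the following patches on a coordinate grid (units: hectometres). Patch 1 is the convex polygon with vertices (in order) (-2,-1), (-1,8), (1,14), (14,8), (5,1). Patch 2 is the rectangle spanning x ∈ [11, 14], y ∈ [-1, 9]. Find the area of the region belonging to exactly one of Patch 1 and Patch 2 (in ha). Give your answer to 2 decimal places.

147.17

|Patch 1| = 128, |Patch 2| = 30, |Patch 1∩Patch 2| = 5.4167.
|Patch 1 △ Patch 2| = |Patch 1| + |Patch 2| − 2·|Patch 1∩Patch 2| = 128 + 30 − 10.8333 = 147.17.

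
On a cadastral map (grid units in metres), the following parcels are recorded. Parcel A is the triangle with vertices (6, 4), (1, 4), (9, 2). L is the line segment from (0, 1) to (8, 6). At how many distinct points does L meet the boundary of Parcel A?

The segment meets the boundary at (4.8,4), (3.714,3.321).

2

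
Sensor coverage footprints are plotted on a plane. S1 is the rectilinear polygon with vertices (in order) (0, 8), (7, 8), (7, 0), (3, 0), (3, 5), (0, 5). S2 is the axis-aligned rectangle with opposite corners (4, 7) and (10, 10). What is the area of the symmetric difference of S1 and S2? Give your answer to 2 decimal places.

|S1| = 41, |S2| = 18, |S1∩S2| = 3.
|S1 △ S2| = |S1| + |S2| − 2·|S1∩S2| = 41 + 18 − 6 = 53.00.

53.00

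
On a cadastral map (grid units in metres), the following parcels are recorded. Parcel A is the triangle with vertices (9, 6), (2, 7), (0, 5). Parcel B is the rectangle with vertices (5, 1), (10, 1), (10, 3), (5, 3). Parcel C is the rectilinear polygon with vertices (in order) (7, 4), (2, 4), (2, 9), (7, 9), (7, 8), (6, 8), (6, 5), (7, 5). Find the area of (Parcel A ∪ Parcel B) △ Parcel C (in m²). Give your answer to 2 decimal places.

|Parcel A ∪ Parcel B| = 18.
|(Parcel A ∪ Parcel B) ∩ Parcel C| = 5.0794.
|(Parcel A ∪ Parcel B) △ Parcel C| = 18 + 22 − 10.1587 = 29.84.

29.84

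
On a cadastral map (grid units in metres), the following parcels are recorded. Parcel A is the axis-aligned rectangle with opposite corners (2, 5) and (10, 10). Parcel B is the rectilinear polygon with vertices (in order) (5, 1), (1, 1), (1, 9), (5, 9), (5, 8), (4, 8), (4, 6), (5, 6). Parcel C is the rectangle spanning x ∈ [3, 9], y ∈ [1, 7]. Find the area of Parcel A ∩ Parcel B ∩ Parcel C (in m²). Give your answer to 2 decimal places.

The intersection is the polygon with vertices (4,6), (5,6), (5,5), (3,5), (3,7), (4,7).
By the shoelace formula its area is 3.00.

3.00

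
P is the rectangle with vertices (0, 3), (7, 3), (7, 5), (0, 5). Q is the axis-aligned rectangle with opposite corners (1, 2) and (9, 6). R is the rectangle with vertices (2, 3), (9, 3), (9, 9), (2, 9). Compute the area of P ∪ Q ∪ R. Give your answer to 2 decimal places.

55.00

By inclusion–exclusion:
Individual areas: |P| = 14, |Q| = 32, |R| = 42.
|P∩Q|: x∈[1,7], y∈[3,5] → 6·2 = 12.
|P∩R|: x∈[2,7], y∈[3,5] → 5·2 = 10.
|Q∩R|: x∈[2,9], y∈[3,6] → 7·3 = 21.
|P∩Q∩R| = 10.
|P ∪ Q ∪ R| = 88 − 43 + 10 = 55.00.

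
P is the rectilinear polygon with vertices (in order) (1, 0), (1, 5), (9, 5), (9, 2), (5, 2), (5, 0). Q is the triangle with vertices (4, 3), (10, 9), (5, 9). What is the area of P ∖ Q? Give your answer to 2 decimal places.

30.33

|P| = 32, |P∩Q| = 1.6667.
|P ∖ Q| = |P| − |P∩Q| = 32 − 1.6667 = 30.33.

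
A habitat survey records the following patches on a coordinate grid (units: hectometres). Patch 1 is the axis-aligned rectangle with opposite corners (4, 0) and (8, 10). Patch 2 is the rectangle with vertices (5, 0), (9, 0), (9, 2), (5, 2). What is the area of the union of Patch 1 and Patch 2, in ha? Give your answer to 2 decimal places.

42.00

By inclusion–exclusion:
Individual areas: |Patch 1| = 40, |Patch 2| = 8.
|Patch 1∩Patch 2|: x∈[5,8], y∈[0,2] → 3·2 = 6.
|Patch 1 ∪ Patch 2| = 48 − 6 = 42.00.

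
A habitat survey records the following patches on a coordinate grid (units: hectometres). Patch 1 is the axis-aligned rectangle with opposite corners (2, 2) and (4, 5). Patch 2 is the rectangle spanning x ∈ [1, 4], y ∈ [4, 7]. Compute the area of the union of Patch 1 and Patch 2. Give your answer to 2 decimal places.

By inclusion–exclusion:
Individual areas: |Patch 1| = 6, |Patch 2| = 9.
|Patch 1∩Patch 2|: x∈[2,4], y∈[4,5] → 2·1 = 2.
|Patch 1 ∪ Patch 2| = 15 − 2 = 13.00.

13.00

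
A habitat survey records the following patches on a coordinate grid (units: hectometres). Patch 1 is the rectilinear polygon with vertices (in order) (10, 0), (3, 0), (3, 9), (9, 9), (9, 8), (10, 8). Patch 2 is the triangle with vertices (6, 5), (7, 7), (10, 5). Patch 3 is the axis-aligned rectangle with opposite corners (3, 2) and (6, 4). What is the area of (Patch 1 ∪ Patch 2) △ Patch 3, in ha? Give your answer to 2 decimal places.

|Patch 1 ∪ Patch 2| = 62.
|(Patch 1 ∪ Patch 2) ∩ Patch 3| = 6.
|(Patch 1 ∪ Patch 2) △ Patch 3| = 62 + 6 − 12 = 56.00.

56.00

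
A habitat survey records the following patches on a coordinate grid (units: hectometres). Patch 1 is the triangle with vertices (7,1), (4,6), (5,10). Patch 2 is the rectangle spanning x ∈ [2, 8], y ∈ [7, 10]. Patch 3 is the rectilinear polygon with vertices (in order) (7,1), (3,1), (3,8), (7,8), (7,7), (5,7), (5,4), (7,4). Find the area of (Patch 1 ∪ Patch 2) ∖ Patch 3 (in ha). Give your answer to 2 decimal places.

16.97

|Patch 1 ∪ Patch 2| = 24.375.
|(Patch 1 ∪ Patch 2) ∩ Patch 3| = 7.4083.
|(Patch 1 ∪ Patch 2) ∖ Patch 3| = 24.375 − 7.4083 = 16.97.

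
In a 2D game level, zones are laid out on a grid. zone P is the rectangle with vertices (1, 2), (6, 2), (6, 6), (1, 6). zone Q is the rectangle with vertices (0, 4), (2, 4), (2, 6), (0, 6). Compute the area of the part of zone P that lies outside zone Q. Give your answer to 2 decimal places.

18.00

|zone P∩zone Q|: x∈[1,2], y∈[4,6] → 1·2 = 2.
|zone P| = 20.
|zone P ∖ zone Q| = |zone P| − |zone P∩zone Q| = 20 − 2 = 18.00.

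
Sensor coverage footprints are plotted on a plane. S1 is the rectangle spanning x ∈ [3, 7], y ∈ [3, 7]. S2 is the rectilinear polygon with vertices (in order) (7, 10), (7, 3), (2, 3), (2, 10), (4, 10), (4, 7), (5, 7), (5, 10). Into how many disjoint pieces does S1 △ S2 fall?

S1 △ S2 splits into 2 disjoint pieces (area 6, area 10).

2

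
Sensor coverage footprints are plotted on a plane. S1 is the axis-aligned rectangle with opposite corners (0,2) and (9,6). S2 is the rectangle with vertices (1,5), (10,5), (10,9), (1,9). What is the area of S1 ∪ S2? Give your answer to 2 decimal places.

64.00

By inclusion–exclusion:
Individual areas: |S1| = 36, |S2| = 36.
|S1∩S2|: x∈[1,9], y∈[5,6] → 8·1 = 8.
|S1 ∪ S2| = 72 − 8 = 64.00.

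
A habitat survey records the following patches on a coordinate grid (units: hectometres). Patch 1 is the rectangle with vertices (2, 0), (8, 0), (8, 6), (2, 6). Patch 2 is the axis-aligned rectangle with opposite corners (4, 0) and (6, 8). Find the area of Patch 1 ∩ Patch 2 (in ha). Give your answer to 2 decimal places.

|Patch 1∩Patch 2|: x∈[4,6], y∈[0,6] → 2·6 = 12.

12.00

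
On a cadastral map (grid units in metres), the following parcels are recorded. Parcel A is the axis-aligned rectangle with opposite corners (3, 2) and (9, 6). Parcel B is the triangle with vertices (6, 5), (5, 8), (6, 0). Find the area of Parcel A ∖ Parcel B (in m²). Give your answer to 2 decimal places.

|Parcel A| = 24, |Parcel A∩Parcel B| = 1.8333.
|Parcel A ∖ Parcel B| = |Parcel A| − |Parcel A∩Parcel B| = 24 − 1.8333 = 22.17.

22.17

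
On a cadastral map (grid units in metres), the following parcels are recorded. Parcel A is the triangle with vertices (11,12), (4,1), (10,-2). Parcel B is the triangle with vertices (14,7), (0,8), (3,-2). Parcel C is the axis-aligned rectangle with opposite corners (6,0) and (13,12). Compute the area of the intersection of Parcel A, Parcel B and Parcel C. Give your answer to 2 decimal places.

19.59

The intersection is the polygon with vertices (8.087,7.422), (10.66,7.239), (10.434,4.083), (6,0.455), (6,4.143).
By the shoelace formula its area is 19.59.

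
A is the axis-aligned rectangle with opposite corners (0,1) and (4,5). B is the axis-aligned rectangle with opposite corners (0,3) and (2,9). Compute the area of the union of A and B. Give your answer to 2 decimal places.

By inclusion–exclusion:
Individual areas: |A| = 16, |B| = 12.
|A∩B|: x∈[0,2], y∈[3,5] → 2·2 = 4.
|A ∪ B| = 28 − 4 = 24.00.

24.00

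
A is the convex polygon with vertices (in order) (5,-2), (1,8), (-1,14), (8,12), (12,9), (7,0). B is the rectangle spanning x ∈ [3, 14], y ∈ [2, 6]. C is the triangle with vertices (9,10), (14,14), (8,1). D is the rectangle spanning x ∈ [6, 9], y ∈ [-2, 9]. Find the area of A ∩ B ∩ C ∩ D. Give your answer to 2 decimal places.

1.96

The intersection is the polygon with vertices (8.111,2), (8.556,6), (9,6), (9,3.6).
By the shoelace formula its area is 1.96.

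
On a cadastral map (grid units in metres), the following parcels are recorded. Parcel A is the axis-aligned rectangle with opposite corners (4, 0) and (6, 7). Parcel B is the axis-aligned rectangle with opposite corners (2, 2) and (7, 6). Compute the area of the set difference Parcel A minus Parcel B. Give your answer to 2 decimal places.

6.00

|Parcel A∩Parcel B|: x∈[4,6], y∈[2,6] → 2·4 = 8.
|Parcel A| = 14.
|Parcel A ∖ Parcel B| = |Parcel A| − |Parcel A∩Parcel B| = 14 − 8 = 6.00.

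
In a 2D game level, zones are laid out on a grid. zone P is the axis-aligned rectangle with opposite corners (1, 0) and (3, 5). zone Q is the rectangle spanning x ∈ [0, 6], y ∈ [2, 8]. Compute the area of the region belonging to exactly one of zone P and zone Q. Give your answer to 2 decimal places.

34.00

|zone P∩zone Q|: x∈[1,3], y∈[2,5] → 2·3 = 6.
|zone P △ zone Q| = |zone P| + |zone Q| − 2·|zone P∩zone Q| = 10 + 36 − 12 = 34.00.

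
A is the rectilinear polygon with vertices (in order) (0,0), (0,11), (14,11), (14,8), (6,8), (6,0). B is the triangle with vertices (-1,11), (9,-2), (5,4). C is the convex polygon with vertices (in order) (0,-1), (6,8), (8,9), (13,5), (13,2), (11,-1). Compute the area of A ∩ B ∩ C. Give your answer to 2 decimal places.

The intersection is the polygon with vertices (5,4), (6,2.5), (6,1.9), (3.821,4.732), (4.062,5.094).
By the shoelace formula its area is 1.47.

1.47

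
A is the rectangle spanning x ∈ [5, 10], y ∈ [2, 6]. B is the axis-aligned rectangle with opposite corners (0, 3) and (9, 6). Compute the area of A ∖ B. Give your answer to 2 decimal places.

8.00

|A∩B|: x∈[5,9], y∈[3,6] → 4·3 = 12.
|A| = 20.
|A ∖ B| = |A| − |A∩B| = 20 − 12 = 8.00.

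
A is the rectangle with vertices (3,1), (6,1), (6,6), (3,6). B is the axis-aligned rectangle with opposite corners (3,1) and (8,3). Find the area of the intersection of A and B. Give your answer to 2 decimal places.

|A∩B|: x∈[3,6], y∈[1,3] → 3·2 = 6.

6.00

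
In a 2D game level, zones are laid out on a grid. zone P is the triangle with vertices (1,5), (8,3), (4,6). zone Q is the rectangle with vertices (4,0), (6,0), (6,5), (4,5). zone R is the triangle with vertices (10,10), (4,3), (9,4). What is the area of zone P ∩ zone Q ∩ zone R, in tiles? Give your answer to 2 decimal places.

0.89

The intersection is the polygon with vertices (6,4.5), (6,3.571), (4.787,3.918), (5.565,4.826).
By the shoelace formula its area is 0.89.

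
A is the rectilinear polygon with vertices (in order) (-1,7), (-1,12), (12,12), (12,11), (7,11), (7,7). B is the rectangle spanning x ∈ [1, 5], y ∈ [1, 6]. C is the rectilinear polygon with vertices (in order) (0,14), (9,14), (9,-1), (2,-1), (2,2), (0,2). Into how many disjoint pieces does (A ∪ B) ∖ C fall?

(A ∪ B) ∖ C splits into 3 disjoint pieces (area 5, area 3, area 1).

3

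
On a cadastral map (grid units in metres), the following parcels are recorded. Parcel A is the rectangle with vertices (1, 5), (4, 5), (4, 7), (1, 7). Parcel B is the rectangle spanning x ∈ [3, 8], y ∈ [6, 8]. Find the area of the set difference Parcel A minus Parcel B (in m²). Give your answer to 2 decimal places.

|Parcel A∩Parcel B|: x∈[3,4], y∈[6,7] → 1·1 = 1.
|Parcel A| = 6.
|Parcel A ∖ Parcel B| = |Parcel A| − |Parcel A∩Parcel B| = 6 − 1 = 5.00.

5.00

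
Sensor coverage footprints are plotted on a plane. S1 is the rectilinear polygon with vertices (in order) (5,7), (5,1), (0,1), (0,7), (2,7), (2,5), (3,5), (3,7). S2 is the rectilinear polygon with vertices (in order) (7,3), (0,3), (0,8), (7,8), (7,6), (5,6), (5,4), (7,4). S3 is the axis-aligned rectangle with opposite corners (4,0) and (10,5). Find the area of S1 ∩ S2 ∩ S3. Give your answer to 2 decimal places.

The intersection is the polygon with vertices (5,4), (5,3), (4,3), (4,5), (5,5).
By the shoelace formula its area is 2.00.

2.00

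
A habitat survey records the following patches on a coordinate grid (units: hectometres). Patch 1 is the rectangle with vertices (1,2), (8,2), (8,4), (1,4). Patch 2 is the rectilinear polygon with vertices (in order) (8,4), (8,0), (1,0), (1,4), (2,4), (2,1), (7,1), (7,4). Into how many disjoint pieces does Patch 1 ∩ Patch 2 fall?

2

Patch 1 ∩ Patch 2 splits into 2 disjoint pieces (area 2, area 2).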